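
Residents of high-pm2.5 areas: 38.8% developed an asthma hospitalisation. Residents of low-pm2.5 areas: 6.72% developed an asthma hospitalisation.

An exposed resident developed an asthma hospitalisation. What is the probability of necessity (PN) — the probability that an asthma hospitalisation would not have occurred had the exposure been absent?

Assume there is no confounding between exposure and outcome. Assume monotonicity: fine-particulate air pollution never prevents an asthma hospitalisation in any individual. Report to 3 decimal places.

p₁ = 0.388, p₀ = 0.0672.
Under exogeneity and monotonicity, PN = (p₁ − p₀) / p₁.
PN = (0.388 − 0.0672) / 0.388 = 0.3208 / 0.388 ≈ 0.8268

PN ≈ 0.827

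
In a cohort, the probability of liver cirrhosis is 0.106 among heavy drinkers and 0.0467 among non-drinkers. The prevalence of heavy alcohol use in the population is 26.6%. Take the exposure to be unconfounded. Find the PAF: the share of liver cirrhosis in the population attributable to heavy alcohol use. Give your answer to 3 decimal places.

PAF ≈ 0.252

Let p₁ = 0.106, p₀ = 0.0467.
Overall risk P(Y=1) = π·p₁ + (1−π)·p₀ = 0.266×0.106 + 0.734×0.0467 = 0.062474.
Under exogeneity, PAF = [P(Y=1) − p₀] / P(Y=1).
PAF = (0.062474 − 0.0467) / 0.062474 ≈ 0.2525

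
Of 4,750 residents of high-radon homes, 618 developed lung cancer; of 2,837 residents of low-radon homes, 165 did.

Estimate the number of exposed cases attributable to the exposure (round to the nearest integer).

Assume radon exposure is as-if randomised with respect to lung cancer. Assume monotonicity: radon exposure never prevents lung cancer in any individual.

p₁ = P(outcome | exposed) = 618/4750 = 0.13011
p₀ = P(outcome | unexposed) = 165/2837 = 0.05816
PN = (p₁ − p₀)/p₁ = (0.13011 − 0.05816) / 0.13011 ≈ 0.55298.
Attributable cases ≈ PN × (exposed cases) = 0.55298 × 618 ≈ 341.74.

about 342 cases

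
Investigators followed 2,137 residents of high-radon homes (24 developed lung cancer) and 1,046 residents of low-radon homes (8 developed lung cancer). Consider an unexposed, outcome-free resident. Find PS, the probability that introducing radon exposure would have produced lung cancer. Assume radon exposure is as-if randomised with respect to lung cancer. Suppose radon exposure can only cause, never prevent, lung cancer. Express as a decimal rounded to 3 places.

p₁ = P(outcome | exposed) = 24/2137 = 0.011231
p₀ = P(outcome | unexposed) = 8/1046 = 0.0076482
Under exogeneity and monotonicity, PS = (p₁ − p₀) / (1 − p₀).
PS = (0.011231 − 0.0076482) / (1 − 0.0076482) = 0.0035825 / 0.99235 ≈ 0.0036

PS ≈ 0.004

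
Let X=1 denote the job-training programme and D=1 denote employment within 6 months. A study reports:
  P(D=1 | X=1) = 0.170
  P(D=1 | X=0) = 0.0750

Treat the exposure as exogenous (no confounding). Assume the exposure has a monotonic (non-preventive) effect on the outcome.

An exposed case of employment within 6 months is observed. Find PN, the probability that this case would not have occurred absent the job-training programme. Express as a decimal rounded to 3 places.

Let p₁ = 0.17, p₀ = 0.075.
Under exogeneity and monotonicity, PN = (p₁ − p₀) / p₁.
PN = (0.17 − 0.075) / 0.17 = 0.095 / 0.17 ≈ 0.5588

PN ≈ 0.559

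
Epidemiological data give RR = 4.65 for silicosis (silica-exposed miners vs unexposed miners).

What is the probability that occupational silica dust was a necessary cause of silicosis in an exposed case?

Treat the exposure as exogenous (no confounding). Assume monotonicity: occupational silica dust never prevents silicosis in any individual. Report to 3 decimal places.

Under exogeneity and monotonicity, PN = (RR − 1) / RR = 1 − 1/RR.
PN = (4.65 − 1) / 4.65 = 3.65 / 4.65 ≈ 0.7849

PN ≈ 0.785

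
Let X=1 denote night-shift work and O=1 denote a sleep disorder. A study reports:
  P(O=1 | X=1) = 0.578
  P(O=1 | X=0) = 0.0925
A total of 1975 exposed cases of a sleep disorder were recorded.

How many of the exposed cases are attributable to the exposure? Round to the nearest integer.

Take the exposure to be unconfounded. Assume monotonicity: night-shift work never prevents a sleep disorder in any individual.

about 1659 cases

Let p₁ = 0.578, p₀ = 0.0925.
PN = (p₁ − p₀)/p₁ = (0.578 − 0.0925) / 0.578 ≈ 0.83997.
Attributable cases ≈ PN × (exposed cases) = 0.83997 × 1975 ≈ 1658.93.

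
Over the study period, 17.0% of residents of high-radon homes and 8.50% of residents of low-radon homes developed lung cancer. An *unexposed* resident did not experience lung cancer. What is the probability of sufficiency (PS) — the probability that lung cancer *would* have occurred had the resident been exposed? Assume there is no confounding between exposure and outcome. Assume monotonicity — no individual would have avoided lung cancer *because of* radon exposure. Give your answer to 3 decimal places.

p₁ = 0.17, p₀ = 0.085.
Under exogeneity and monotonicity, PS = (p₁ − p₀) / (1 − p₀).
PS = (0.17 − 0.085) / (1 − 0.085) = 0.085 / 0.915 ≈ 0.0929

PS ≈ 0.093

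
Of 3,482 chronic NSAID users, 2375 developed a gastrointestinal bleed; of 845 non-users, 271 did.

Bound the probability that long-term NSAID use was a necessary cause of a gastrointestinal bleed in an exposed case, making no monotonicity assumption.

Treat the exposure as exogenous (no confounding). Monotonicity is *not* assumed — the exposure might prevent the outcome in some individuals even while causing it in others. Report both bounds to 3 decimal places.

0.530 ≤ PN ≤ 0.996

p₁ = P(outcome | exposed) = 2375/3482 = 0.68208
p₀ = P(outcome | unexposed) = 271/845 = 0.32071
Under exogeneity alone the bounds on PN are max{0,(p₁−p₀)/p₁} ≤ PN ≤ min{1,(1−p₀)/p₁}.
  lower = (p₁ − p₀)/p₁ = 0.36137 / 0.68208 ≈ 0.5298
  upper = min{1, (1 − p₀)/p₁} = 0.67929 / 0.68208 ≈ 0.9959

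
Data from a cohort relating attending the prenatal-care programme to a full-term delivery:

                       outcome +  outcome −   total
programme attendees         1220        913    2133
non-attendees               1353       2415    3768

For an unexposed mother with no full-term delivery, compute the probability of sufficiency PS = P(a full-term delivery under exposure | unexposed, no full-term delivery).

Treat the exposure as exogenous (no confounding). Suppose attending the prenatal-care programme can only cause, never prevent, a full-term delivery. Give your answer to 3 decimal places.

PS ≈ 0.332

p₁ = P(outcome | exposed) = 1220/2133 = 0.57196
p₀ = P(outcome | unexposed) = 1353/3768 = 0.35908
Under exogeneity and monotonicity, PS = (p₁ − p₀) / (1 − p₀).
PS = (0.57196 − 0.35908) / (1 − 0.35908) = 0.21289 / 0.64092 ≈ 0.3322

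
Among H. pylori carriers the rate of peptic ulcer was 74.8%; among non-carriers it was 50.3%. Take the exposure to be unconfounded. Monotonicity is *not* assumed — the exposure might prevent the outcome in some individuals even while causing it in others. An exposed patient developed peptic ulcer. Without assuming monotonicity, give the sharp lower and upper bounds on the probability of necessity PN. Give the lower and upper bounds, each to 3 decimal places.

0.328 ≤ PN ≤ 0.664

p₁ = 0.748, p₀ = 0.503.
Under exogeneity alone the bounds on PN are max{0,(p₁−p₀)/p₁} ≤ PN ≤ min{1,(1−p₀)/p₁}.
  lower = (p₁ − p₀)/p₁ = 0.245 / 0.748 ≈ 0.3275
  upper = min{1, (1 − p₀)/p₁} = 0.497 / 0.748 ≈ 0.6644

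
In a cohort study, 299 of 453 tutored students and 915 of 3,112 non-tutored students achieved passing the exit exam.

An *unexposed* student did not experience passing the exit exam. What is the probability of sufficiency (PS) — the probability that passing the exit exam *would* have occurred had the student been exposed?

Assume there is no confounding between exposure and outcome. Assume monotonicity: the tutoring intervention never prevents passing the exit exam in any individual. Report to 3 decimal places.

p₁ = P(outcome | exposed) = 299/453 = 0.66004
p₀ = P(outcome | unexposed) = 915/3112 = 0.29402
Under exogeneity and monotonicity, PS = (p₁ − p₀) / (1 − p₀).
PS = (0.66004 − 0.29402) / (1 − 0.29402) = 0.36602 / 0.70598 ≈ 0.5185

PS ≈ 0.518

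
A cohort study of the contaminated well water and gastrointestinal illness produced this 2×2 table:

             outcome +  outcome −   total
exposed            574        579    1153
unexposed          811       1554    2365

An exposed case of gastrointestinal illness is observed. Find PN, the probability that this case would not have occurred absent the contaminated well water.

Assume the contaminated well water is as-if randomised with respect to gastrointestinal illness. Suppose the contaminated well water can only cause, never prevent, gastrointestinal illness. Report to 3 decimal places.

PN ≈ 0.311

p₁ = P(outcome | exposed) = 574/1153 = 0.49783
p₀ = P(outcome | unexposed) = 811/2365 = 0.34292
Under exogeneity and monotonicity, PN = (p₁ − p₀) / p₁.
PN = (0.49783 − 0.34292) / 0.49783 = 0.15491 / 0.49783 ≈ 0.3112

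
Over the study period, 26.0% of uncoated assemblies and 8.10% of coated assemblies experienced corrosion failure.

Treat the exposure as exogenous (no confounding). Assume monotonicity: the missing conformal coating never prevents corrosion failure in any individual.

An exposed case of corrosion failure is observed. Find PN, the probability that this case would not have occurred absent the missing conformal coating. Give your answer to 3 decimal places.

p₁ = 0.26, p₀ = 0.081.
Under exogeneity and monotonicity, PN = (p₁ − p₀) / p₁.
PN = (0.26 − 0.081) / 0.26 = 0.179 / 0.26 ≈ 0.6885

PN ≈ 0.688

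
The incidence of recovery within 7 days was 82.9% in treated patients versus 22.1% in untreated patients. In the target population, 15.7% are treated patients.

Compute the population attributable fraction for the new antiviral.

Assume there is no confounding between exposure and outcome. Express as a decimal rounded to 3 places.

p₁ = 0.829, p₀ = 0.221.
Overall risk P(Y=1) = π·p₁ + (1−π)·p₀ = 0.157×0.829 + 0.843×0.221 = 0.31646.
Under exogeneity, PAF = [P(Y=1) − p₀] / P(Y=1).
PAF = (0.31646 − 0.221) / 0.31646 ≈ 0.3016

PAF ≈ 0.302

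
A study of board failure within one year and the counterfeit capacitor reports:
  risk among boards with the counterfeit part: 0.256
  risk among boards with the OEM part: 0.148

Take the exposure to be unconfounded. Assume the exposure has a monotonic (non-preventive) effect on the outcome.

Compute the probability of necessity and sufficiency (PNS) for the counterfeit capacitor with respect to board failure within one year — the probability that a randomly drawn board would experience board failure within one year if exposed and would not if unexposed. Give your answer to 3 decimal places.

PNS ≈ 0.108

Let p₁ = 0.256, p₀ = 0.148.
Under exogeneity and monotonicity, PNS = p₁ − p₀.
PNS = 0.256 − 0.148 = 0.108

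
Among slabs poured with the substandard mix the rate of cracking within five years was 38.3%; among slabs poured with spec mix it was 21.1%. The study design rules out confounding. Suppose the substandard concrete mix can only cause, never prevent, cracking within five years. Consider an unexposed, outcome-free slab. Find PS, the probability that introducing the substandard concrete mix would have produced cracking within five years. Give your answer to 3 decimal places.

PS ≈ 0.218

p₁ = 0.383, p₀ = 0.211.
Under exogeneity and monotonicity, PS = (p₁ − p₀) / (1 − p₀).
PS = (0.383 − 0.211) / (1 − 0.211) = 0.172 / 0.789 ≈ 0.2180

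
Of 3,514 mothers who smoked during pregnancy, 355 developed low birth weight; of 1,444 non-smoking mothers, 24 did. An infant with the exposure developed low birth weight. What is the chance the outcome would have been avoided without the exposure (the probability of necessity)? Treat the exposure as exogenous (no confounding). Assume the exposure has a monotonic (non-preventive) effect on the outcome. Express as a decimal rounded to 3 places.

p₁ = P(outcome | exposed) = 355/3514 = 0.10102
p₀ = P(outcome | unexposed) = 24/1444 = 0.01662
Under exogeneity and monotonicity, PN = (p₁ − p₀) / p₁.
PN = (0.10102 − 0.01662) / 0.10102 = 0.084404 / 0.10102 ≈ 0.8355

PN ≈ 0.835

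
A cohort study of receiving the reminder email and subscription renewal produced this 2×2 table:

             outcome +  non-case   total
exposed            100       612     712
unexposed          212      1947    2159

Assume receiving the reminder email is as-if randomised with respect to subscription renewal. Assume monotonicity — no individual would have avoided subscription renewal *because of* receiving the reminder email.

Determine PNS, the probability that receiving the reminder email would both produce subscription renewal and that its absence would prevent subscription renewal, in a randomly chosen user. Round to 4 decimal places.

PNS ≈ 0.0423

p₁ = P(outcome | exposed) = 100/712 = 0.14045
p₀ = P(outcome | unexposed) = 212/2159 = 0.098194
Under exogeneity and monotonicity, PNS = p₁ − p₀.
PNS = 0.14045 − 0.098194 = 0.042256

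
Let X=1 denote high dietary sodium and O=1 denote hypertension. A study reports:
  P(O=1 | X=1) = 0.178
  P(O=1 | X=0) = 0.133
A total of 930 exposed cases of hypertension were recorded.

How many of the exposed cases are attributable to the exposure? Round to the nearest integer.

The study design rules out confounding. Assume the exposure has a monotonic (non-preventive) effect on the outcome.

about 235 cases

Let p₁ = 0.178, p₀ = 0.133.
PN = (p₁ − p₀)/p₁ = (0.178 − 0.133) / 0.178 ≈ 0.25281.
Attributable cases ≈ PN × (exposed cases) = 0.25281 × 930 ≈ 235.11.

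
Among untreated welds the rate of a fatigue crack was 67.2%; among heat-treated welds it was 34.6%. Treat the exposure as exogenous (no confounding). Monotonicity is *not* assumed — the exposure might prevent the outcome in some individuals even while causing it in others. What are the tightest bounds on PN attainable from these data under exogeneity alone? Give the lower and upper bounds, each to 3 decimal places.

p₁ = 0.672, p₀ = 0.346.
Under exogeneity alone the bounds on PN are max{0,(p₁−p₀)/p₁} ≤ PN ≤ min{1,(1−p₀)/p₁}.
  lower = (p₁ − p₀)/p₁ = 0.326 / 0.672 ≈ 0.4851
  upper = min{1, (1 − p₀)/p₁} = 0.654 / 0.672 ≈ 0.9732

0.485 ≤ PN ≤ 0.973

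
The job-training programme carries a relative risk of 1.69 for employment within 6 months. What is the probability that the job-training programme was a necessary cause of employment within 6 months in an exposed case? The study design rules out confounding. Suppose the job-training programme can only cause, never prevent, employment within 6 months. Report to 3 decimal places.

Under exogeneity and monotonicity, PN = (RR − 1) / RR = 1 − 1/RR.
PN = (1.69 − 1) / 1.69 = 0.69 / 1.69 ≈ 0.4083

PN ≈ 0.408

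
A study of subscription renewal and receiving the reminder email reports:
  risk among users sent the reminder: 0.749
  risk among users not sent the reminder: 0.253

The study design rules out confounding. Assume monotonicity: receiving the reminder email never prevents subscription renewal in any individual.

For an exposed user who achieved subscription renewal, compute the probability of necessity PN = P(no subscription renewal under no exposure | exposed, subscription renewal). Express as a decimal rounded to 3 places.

PN ≈ 0.662

Let p₁ = 0.749, p₀ = 0.253.
Under exogeneity and monotonicity, PN = (p₁ − p₀) / p₁.
PN = (0.749 − 0.253) / 0.749 = 0.496 / 0.749 ≈ 0.6622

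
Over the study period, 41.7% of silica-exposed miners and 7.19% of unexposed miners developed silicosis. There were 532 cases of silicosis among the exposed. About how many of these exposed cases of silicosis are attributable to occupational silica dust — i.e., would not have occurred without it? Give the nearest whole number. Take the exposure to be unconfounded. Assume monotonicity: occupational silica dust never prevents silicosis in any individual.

about 440 cases

p₁ = 0.417, p₀ = 0.0719.
PN = (p₁ − p₀)/p₁ = (0.417 − 0.0719) / 0.417 ≈ 0.82758.
Attributable cases ≈ PN × (exposed cases) = 0.82758 × 532 ≈ 440.27.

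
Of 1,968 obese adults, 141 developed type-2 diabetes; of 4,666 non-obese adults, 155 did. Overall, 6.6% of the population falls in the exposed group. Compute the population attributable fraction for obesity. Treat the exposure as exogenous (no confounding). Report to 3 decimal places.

p₁ = P(outcome | exposed) = 141/1968 = 0.071646
p₀ = P(outcome | unexposed) = 155/4666 = 0.033219
Overall risk P(Y=1) = π·p₁ + (1−π)·p₀ = 0.066×0.071646 + 0.934×0.033219 = 0.035755.
Under exogeneity, PAF = [P(Y=1) − p₀] / P(Y=1).
PAF = (0.035755 − 0.033219) / 0.035755 ≈ 0.0709

PAF ≈ 0.071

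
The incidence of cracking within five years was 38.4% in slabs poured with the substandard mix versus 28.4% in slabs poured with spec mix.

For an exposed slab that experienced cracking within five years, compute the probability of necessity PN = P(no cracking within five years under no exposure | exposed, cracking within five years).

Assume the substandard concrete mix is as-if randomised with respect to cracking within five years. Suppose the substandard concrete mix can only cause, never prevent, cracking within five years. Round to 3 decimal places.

p₁ = 0.384, p₀ = 0.284.
Under exogeneity and monotonicity, PN = (p₁ − p₀) / p₁.
PN = (0.384 − 0.284) / 0.384 = 0.1 / 0.384 ≈ 0.2604

PN ≈ 0.260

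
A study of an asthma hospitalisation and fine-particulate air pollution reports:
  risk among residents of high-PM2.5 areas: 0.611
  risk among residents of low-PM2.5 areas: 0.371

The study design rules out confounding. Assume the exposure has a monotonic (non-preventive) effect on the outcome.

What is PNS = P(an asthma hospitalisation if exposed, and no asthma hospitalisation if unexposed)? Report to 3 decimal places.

PNS ≈ 0.240

Let p₁ = 0.611, p₀ = 0.371.
Under exogeneity and monotonicity, PNS = p₁ − p₀.
PNS = 0.611 − 0.371 = 0.24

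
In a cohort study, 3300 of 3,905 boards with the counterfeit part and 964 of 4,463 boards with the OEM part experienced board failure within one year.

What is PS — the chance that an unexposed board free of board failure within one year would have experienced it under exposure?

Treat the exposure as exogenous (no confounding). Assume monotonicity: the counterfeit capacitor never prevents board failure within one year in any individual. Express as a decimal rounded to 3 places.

p₁ = P(outcome | exposed) = 3300/3905 = 0.84507
p₀ = P(outcome | unexposed) = 964/4463 = 0.216
Under exogeneity and monotonicity, PS = (p₁ − p₀) / (1 − p₀).
PS = (0.84507 − 0.216) / (1 − 0.216) = 0.62907 / 0.784 ≈ 0.8024

PS ≈ 0.802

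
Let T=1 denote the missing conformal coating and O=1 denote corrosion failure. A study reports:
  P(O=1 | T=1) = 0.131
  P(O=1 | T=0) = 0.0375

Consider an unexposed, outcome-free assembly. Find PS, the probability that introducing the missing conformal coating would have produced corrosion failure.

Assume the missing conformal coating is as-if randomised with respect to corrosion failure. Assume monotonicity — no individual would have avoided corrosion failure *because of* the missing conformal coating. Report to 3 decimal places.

PS ≈ 0.097

Let p₁ = 0.131, p₀ = 0.0375.
Under exogeneity and monotonicity, PS = (p₁ − p₀) / (1 − p₀).
PS = (0.131 − 0.0375) / (1 − 0.0375) = 0.0935 / 0.9625 ≈ 0.0971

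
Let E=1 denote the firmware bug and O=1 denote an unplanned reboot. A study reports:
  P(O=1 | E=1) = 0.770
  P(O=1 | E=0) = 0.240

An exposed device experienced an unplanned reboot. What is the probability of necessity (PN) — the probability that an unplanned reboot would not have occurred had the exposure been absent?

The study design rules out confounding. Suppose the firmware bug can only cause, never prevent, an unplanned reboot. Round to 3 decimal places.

Let p₁ = 0.77, p₀ = 0.24.
Under exogeneity and monotonicity, PN = (p₁ − p₀) / p₁.
PN = (0.77 − 0.24) / 0.77 = 0.53 / 0.77 ≈ 0.6883

PN ≈ 0.688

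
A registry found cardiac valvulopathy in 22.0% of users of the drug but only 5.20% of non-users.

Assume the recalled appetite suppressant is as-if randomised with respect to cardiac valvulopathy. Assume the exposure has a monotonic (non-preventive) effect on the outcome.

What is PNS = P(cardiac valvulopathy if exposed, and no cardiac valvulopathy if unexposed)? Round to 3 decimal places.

PNS ≈ 0.168

p₁ = 0.22, p₀ = 0.052.
Under exogeneity and monotonicity, PNS = p₁ − p₀.
PNS = 0.22 − 0.052 = 0.168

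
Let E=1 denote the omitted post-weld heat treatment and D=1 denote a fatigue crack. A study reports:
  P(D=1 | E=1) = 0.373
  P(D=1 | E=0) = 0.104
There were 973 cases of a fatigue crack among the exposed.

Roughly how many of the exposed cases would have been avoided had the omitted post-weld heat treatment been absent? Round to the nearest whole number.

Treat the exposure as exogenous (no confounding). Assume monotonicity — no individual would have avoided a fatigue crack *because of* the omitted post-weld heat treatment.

about 702 cases

Let p₁ = 0.373, p₀ = 0.104.
PN = (p₁ − p₀)/p₁ = (0.373 − 0.104) / 0.373 ≈ 0.72118.
Attributable cases ≈ PN × (exposed cases) = 0.72118 × 973 ≈ 701.71.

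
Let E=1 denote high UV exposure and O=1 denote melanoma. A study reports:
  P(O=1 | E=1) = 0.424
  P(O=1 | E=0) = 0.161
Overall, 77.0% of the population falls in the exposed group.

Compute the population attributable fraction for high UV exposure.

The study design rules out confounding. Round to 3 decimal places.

Let p₁ = 0.424, p₀ = 0.161.
Overall risk P(Y=1) = π·p₁ + (1−π)·p₀ = 0.77×0.424 + 0.23×0.161 = 0.36351.
Under exogeneity, PAF = [P(Y=1) − p₀] / P(Y=1).
PAF = (0.36351 − 0.161) / 0.36351 ≈ 0.5571

PAF ≈ 0.557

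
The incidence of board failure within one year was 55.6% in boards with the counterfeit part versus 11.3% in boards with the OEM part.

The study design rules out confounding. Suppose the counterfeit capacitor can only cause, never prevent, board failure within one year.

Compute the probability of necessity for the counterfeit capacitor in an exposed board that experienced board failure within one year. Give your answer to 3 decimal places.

PN ≈ 0.797

p₁ = 0.556, p₀ = 0.113.
Under exogeneity and monotonicity, PN = (p₁ − p₀) / p₁.
PN = (0.556 − 0.113) / 0.556 = 0.443 / 0.556 ≈ 0.7968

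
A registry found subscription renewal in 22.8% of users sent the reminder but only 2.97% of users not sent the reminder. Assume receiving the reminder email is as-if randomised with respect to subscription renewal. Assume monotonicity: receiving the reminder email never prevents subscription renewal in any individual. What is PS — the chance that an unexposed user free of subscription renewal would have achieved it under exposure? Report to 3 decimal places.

PS ≈ 0.204

p₁ = 0.228, p₀ = 0.0297.
Under exogeneity and monotonicity, PS = (p₁ − p₀) / (1 − p₀).
PS = (0.228 − 0.0297) / (1 − 0.0297) = 0.1983 / 0.9703 ≈ 0.2044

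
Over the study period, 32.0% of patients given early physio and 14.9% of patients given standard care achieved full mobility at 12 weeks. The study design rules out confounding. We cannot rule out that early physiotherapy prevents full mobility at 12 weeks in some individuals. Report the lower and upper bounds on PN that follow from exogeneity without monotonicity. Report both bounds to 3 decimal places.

0.534 ≤ PN ≤ 1.000

p₁ = 0.32, p₀ = 0.149.
Under exogeneity alone the bounds on PN are max{0,(p₁−p₀)/p₁} ≤ PN ≤ min{1,(1−p₀)/p₁}.
  lower = (p₁ − p₀)/p₁ = 0.171 / 0.32 ≈ 0.5344
  upper = min{1, (1 − p₀)/p₁} = 0.851 / 0.32 ≈ 2.6594 → capped at 1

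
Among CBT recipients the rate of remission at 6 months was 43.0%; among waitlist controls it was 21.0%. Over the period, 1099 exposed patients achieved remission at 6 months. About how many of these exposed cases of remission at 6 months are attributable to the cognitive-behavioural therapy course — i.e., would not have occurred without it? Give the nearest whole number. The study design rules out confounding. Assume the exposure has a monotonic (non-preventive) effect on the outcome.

about 562 cases

p₁ = 0.43, p₀ = 0.21.
PN = (p₁ − p₀)/p₁ = (0.43 − 0.21) / 0.43 ≈ 0.51163.
Attributable cases ≈ PN × (exposed cases) = 0.51163 × 1099 ≈ 562.28.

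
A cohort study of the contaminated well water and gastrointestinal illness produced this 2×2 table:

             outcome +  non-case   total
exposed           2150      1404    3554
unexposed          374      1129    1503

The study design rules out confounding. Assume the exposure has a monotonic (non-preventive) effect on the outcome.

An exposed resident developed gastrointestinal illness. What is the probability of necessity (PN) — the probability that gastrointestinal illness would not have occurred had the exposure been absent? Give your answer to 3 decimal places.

PN ≈ 0.589

p₁ = P(outcome | exposed) = 2150/3554 = 0.60495
p₀ = P(outcome | unexposed) = 374/1503 = 0.24884
Under exogeneity and monotonicity, PN = (p₁ − p₀)/p₁.
PN = (0.60495 − 0.24884) / 0.60495 ≈ 0.5887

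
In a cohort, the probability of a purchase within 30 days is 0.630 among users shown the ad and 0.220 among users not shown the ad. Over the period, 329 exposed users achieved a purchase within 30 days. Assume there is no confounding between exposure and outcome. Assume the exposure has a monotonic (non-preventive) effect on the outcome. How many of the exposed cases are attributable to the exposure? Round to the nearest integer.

Let p₁ = 0.63, p₀ = 0.22.
PN = (p₁ − p₀)/p₁ = (0.63 − 0.22) / 0.63 ≈ 0.65079.
Attributable cases ≈ PN × (exposed cases) = 0.65079 × 329 ≈ 214.11.

about 214 cases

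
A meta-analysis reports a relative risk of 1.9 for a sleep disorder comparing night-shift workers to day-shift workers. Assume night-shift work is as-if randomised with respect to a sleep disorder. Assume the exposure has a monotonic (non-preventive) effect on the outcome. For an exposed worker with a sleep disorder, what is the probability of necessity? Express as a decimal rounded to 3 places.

Under exogeneity and monotonicity, PN = (RR − 1) / RR = 1 − 1/RR.
PN = (1.9 − 1) / 1.9 = 0.9 / 1.9 ≈ 0.4737

PN ≈ 0.474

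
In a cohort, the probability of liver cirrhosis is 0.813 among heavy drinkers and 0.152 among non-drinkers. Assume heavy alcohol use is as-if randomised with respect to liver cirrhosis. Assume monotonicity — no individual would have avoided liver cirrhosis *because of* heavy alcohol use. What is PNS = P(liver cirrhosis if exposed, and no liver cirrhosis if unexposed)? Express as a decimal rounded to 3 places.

PNS ≈ 0.661

Let p₁ = 0.813, p₀ = 0.152.
Under exogeneity and monotonicity, PNS = p₁ − p₀.
PNS = 0.813 − 0.152 = 0.661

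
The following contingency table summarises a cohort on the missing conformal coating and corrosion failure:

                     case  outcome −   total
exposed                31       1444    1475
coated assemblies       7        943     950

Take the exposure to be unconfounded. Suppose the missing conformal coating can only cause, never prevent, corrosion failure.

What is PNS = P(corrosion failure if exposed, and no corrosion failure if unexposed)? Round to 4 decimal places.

p₁ = P(outcome | exposed) = 31/1475 = 0.021017
p₀ = P(outcome | unexposed) = 7/950 = 0.0073684
Under exogeneity and monotonicity, PNS = p₁ − p₀.
PNS = 0.021017 − 0.0073684 = 0.013649

PNS ≈ 0.0136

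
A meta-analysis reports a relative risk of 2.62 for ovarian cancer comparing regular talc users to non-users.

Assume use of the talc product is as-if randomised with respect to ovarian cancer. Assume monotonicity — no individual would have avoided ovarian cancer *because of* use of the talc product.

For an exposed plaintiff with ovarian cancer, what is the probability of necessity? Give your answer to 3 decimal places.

Under exogeneity and monotonicity, PN = (RR − 1) / RR = 1 − 1/RR.
PN = (2.62 − 1) / 2.62 = 1.62 / 2.62 ≈ 0.6183

PN ≈ 0.618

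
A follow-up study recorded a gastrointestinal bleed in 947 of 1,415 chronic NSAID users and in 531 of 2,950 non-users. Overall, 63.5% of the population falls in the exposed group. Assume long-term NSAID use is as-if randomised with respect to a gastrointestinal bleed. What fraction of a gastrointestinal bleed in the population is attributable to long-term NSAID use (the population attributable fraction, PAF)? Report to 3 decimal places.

p₁ = P(outcome | exposed) = 947/1415 = 0.66926
p₀ = P(outcome | unexposed) = 531/2950 = 0.18
Overall risk P(Y=1) = π·p₁ + (1−π)·p₀ = 0.635×0.66926 + 0.365×0.18 = 0.49068.
Under exogeneity, PAF = [P(Y=1) − p₀] / P(Y=1).
PAF = (0.49068 − 0.18) / 0.49068 ≈ 0.6332

PAF ≈ 0.633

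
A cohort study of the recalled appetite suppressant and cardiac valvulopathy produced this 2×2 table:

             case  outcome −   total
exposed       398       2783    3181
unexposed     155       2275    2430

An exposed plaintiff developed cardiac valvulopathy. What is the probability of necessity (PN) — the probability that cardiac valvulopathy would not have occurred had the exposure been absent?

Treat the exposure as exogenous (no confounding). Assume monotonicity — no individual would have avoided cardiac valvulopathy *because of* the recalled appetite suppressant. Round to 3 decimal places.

PN ≈ 0.490

p₁ = P(outcome | exposed) = 398/3181 = 0.12512
p₀ = P(outcome | unexposed) = 155/2430 = 0.063786
Under exogeneity and monotonicity, PN = (p₁ − p₀) / p₁.
PN = (0.12512 − 0.063786) / 0.12512 = 0.061332 / 0.12512 ≈ 0.4902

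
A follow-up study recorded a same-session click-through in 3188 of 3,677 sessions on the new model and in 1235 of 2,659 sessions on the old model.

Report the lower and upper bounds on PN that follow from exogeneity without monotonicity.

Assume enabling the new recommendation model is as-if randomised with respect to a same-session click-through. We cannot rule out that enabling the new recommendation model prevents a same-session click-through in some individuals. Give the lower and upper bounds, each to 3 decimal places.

0.464 ≤ PN ≤ 0.618

p₁ = P(outcome | exposed) = 3188/3677 = 0.86701
p₀ = P(outcome | unexposed) = 1235/2659 = 0.46446
Under exogeneity alone the bounds on PN are max{0,(p₁−p₀)/p₁} ≤ PN ≤ min{1,(1−p₀)/p₁}.
  lower = (p₁ − p₀)/p₁ = 0.40255 / 0.86701 ≈ 0.4643
  upper = min{1, (1 − p₀)/p₁} = 0.53554 / 0.86701 ≈ 0.6177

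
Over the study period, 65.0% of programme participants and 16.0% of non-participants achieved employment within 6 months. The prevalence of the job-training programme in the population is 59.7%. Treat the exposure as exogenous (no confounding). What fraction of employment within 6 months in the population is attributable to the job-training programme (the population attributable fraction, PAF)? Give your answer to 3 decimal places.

PAF ≈ 0.646

p₁ = 0.65, p₀ = 0.16.
Overall risk P(Y=1) = π·p₁ + (1−π)·p₀ = 0.597×0.65 + 0.403×0.16 = 0.45253.
Under exogeneity, PAF = [P(Y=1) − p₀] / P(Y=1).
PAF = (0.45253 − 0.16) / 0.45253 ≈ 0.6464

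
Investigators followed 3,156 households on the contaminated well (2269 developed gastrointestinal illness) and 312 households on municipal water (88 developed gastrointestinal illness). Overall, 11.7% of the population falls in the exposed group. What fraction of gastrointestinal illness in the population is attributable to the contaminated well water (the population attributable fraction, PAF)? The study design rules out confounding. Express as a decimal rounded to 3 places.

p₁ = P(outcome | exposed) = 2269/3156 = 0.71895
p₀ = P(outcome | unexposed) = 88/312 = 0.28205
Overall risk P(Y=1) = π·p₁ + (1−π)·p₀ = 0.117×0.71895 + 0.883×0.28205 = 0.33317.
Under exogeneity, PAF = [P(Y=1) − p₀] / P(Y=1).
PAF = (0.33317 − 0.28205) / 0.33317 ≈ 0.1534

PAF ≈ 0.153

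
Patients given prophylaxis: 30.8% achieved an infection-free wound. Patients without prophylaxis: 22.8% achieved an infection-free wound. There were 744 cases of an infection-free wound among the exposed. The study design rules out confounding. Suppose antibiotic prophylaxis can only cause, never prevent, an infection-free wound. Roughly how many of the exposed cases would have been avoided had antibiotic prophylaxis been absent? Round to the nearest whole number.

p₁ = 0.308, p₀ = 0.228.
PN = (p₁ − p₀)/p₁ = (0.308 − 0.228) / 0.308 ≈ 0.25974.
Attributable cases ≈ PN × (exposed cases) = 0.25974 × 744 ≈ 193.25.

about 193 cases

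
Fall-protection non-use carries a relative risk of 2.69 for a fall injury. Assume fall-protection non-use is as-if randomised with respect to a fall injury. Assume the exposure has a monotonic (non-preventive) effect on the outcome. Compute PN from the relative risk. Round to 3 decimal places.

Under exogeneity and monotonicity, PN = (RR − 1) / RR = 1 − 1/RR.
PN = (2.69 − 1) / 2.69 = 1.69 / 2.69 ≈ 0.6283

PN ≈ 0.628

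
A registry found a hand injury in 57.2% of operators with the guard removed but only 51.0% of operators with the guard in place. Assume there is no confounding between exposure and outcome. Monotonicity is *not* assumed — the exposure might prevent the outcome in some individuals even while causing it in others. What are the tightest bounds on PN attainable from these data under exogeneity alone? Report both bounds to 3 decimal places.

0.108 ≤ PN ≤ 0.857

p₁ = 0.572, p₀ = 0.51.
Under exogeneity alone the bounds on PN are max{0,(p₁−p₀)/p₁} ≤ PN ≤ min{1,(1−p₀)/p₁}.
  lower = (p₁ − p₀)/p₁ = 0.062 / 0.572 ≈ 0.1084
  upper = min{1, (1 − p₀)/p₁} = 0.49 / 0.572 ≈ 0.8566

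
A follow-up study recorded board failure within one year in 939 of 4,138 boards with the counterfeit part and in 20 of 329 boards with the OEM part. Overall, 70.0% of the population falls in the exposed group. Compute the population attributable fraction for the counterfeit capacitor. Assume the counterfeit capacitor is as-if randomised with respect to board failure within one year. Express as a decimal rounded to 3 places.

p₁ = P(outcome | exposed) = 939/4138 = 0.22692
p₀ = P(outcome | unexposed) = 20/329 = 0.06079
Overall risk P(Y=1) = π·p₁ + (1−π)·p₀ = 0.7×0.22692 + 0.3×0.06079 = 0.17708.
Under exogeneity, PAF = [P(Y=1) − p₀] / P(Y=1).
PAF = (0.17708 − 0.06079) / 0.17708 ≈ 0.6567

PAF ≈ 0.657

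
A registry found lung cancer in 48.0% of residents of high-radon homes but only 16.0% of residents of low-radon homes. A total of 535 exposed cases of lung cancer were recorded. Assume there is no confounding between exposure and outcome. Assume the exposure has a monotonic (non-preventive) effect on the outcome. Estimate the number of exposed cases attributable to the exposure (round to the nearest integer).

p₁ = 0.48, p₀ = 0.16.
PN = (p₁ − p₀)/p₁ = (0.48 − 0.16) / 0.48 ≈ 0.66667.
Attributable cases ≈ PN × (exposed cases) = 0.66667 × 535 ≈ 356.67.

about 357 cases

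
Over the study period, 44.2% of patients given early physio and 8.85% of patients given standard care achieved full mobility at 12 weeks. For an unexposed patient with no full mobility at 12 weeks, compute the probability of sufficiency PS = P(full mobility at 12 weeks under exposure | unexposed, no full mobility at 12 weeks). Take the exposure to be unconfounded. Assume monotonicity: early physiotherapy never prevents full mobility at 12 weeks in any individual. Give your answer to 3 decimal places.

PS ≈ 0.388

p₁ = 0.442, p₀ = 0.0885.
Under exogeneity and monotonicity, PS = (p₁ − p₀) / (1 − p₀).
PS = (0.442 − 0.0885) / (1 − 0.0885) = 0.3535 / 0.9115 ≈ 0.3878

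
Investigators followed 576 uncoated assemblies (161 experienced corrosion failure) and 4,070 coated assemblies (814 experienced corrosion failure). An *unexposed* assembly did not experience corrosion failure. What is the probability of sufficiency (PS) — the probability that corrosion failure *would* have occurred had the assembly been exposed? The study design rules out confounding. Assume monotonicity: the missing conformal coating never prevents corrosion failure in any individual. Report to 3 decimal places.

p₁ = P(outcome | exposed) = 161/576 = 0.27951
p₀ = P(outcome | unexposed) = 814/4070 = 0.2
Under exogeneity and monotonicity, PS = (p₁ − p₀) / (1 − p₀).
PS = (0.27951 − 0.2) / (1 − 0.2) = 0.079514 / 0.8 ≈ 0.0994

PS ≈ 0.099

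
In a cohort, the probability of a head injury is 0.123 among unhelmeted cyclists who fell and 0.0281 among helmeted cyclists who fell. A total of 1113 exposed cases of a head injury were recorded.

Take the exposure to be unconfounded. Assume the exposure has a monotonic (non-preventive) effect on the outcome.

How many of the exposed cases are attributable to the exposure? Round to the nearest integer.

Let p₁ = 0.123, p₀ = 0.0281.
PN = (p₁ − p₀)/p₁ = (0.123 − 0.0281) / 0.123 ≈ 0.77154.
Attributable cases ≈ PN × (exposed cases) = 0.77154 × 1113 ≈ 858.73.

about 859 cases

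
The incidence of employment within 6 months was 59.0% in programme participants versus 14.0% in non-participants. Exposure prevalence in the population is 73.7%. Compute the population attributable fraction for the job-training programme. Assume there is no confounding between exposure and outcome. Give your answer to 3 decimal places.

p₁ = 0.59, p₀ = 0.14.
Overall risk P(Y=1) = π·p₁ + (1−π)·p₀ = 0.737×0.59 + 0.263×0.14 = 0.47165.
Under exogeneity, PAF = [P(Y=1) − p₀] / P(Y=1).
PAF = (0.47165 − 0.14) / 0.47165 ≈ 0.7032

PAF ≈ 0.703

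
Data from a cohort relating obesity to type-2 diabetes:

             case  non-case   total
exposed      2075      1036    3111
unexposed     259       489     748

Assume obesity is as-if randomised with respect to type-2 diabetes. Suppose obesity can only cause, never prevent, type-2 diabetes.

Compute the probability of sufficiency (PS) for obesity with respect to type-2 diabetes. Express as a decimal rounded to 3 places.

p₁ = P(outcome | exposed) = 2075/3111 = 0.66699
p₀ = P(outcome | unexposed) = 259/748 = 0.34626
Under exogeneity and monotonicity, PS = (p₁ − p₀)/(1 − p₀).
PS = (0.66699 − 0.34626) / 0.65374 ≈ 0.4906

PS ≈ 0.491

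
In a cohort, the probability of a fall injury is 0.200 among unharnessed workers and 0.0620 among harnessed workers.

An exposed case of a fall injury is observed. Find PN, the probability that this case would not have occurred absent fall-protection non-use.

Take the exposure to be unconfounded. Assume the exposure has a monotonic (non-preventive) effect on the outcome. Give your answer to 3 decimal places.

Let p₁ = 0.2, p₀ = 0.062.
Under exogeneity and monotonicity, PN = (p₁ − p₀) / p₁.
PN = (0.2 − 0.062) / 0.2 = 0.138 / 0.2 ≈ 0.6900

PN ≈ 0.690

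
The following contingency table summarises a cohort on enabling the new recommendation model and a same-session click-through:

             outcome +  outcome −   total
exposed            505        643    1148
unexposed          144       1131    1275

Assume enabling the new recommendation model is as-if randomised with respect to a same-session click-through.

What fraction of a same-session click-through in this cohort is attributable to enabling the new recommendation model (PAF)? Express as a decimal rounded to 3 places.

p₁ = P(outcome | exposed) = 505/1148 = 0.4399
p₀ = P(outcome | unexposed) = 144/1275 = 0.11294
Exposure prevalence π = 1148/2423 = 0.47379; overall risk P(Y=1) = 0.26785.
Under exogeneity, PAF = [P(Y=1) − p₀]/P(Y=1).
PAF = (0.26785 − 0.11294) / 0.26785 ≈ 0.5783

PAF ≈ 0.578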